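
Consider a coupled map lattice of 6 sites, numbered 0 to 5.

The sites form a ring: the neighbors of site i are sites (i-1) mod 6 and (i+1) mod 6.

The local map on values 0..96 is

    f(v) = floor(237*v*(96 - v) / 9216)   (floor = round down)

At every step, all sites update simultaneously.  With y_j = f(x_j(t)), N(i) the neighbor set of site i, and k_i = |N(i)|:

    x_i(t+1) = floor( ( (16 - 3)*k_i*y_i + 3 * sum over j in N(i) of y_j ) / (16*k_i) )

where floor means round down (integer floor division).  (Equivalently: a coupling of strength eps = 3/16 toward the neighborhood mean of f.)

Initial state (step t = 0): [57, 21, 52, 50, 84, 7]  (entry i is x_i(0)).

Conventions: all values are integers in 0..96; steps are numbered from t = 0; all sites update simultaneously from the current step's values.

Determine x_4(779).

Simulating step by step:
t=0: [57, 21, 52, 50, 84, 7]
t=1: [51, 43, 56, 55, 27, 20]
t=2: [57, 58, 57, 56, 47, 41]
t=3: [56, 56, 56, 57, 58, 57]
t=4: [57, 57, 57, 56, 56, 56]
t=5: [57, 57, 57, 57, 57, 57]
t=6: [57, 57, 57, 57, 57, 57]

Answer: x_4(779) = 57
Key observation: The state at step 5, [57, 57, 57, 57, 57, 57], reappears at step 6: the system is in a cycle of period 1 from step 5 on.  Therefore the state at step 779 equals the state at step 5 + ((779 - 5) mod 1) = 5, which is [57, 57, 57, 57, 57, 57].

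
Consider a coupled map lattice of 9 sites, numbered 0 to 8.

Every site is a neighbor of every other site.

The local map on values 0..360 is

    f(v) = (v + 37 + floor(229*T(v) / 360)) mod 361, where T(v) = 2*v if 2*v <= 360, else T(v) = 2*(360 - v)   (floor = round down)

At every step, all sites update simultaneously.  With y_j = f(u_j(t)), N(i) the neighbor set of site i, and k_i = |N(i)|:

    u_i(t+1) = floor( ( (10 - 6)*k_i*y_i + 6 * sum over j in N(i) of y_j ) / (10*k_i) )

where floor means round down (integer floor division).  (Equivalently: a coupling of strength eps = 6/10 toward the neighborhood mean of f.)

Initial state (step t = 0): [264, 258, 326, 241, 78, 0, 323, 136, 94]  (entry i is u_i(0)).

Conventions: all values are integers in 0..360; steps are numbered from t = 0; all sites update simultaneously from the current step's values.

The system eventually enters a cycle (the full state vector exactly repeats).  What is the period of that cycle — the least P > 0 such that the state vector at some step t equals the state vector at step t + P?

Simulating step by step:
t=0: [264, 258, 326, 241, 78, 0, 323, 136, 94]
t=1: [104, 105, 99, 106, 154, 96, 99, 197, 166]
t=2: [220, 221, 216, 222, 140, 214, 216, 158, 149]
t=3: [87, 87, 88, 87, 179, 88, 88, 75, 68]
t=4: [217, 217, 218, 217, 168, 218, 218, 209, 203]
t=5: [73, 73, 73, 73, 67, 73, 73, 74, 74]
t=6: [201, 201, 201, 201, 197, 201, 201, 202, 202]
t=7: [79, 79, 79, 79, 79, 79, 79, 79, 79]
t=8: [216, 216, 216, 216, 216, 216, 216, 216, 216]
t=9: [75, 75, 75, 75, 75, 75, 75, 75, 75]
t=10: [207, 207, 207, 207, 207, 207, 207, 207, 207]
t=11: [77, 77, 77, 77, 77, 77, 77, 77, 77]
t=12: [211, 211, 211, 211, 211, 211, 211, 211, 211]
t=13: [76, 76, 76, 76, 76, 76, 76, 76, 76]
t=14: [209, 209, 209, 209, 209, 209, 209, 209, 209]
t=15: [77, 77, 77, 77, 77, 77, 77, 77, 77]

Answer: 4
Key observation: The state at step 11, [77, 77, 77, 77, 77, 77, 77, 77, 77], reappears at step 15 — and no state repeats earlier — so the cycle the system enters has period 4.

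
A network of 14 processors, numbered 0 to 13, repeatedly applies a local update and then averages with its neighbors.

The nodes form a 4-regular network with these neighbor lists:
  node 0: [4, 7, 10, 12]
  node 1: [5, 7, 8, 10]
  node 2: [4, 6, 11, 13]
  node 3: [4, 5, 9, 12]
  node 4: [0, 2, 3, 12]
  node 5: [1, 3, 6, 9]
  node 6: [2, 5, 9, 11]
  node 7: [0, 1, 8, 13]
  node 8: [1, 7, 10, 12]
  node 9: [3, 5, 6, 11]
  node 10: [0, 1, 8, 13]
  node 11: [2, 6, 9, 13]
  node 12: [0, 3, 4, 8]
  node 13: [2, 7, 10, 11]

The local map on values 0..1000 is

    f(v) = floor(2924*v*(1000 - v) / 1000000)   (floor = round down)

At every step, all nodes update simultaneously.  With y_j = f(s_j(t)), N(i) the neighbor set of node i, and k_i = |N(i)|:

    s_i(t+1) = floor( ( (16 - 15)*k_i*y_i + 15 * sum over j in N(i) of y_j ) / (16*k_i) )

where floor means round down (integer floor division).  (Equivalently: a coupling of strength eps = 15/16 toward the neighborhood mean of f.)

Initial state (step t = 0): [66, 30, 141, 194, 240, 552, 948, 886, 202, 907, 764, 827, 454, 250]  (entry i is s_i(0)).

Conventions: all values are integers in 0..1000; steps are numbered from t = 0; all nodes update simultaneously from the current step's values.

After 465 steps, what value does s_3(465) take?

Simulating step by step:
t=0: [66, 30, 141, 194, 240, 552, 948, 886, 202, 907, 764, 827, 454, 250]
t=1: [498, 477, 407, 550, 435, 263, 417, 319, 411, 423, 333, 328, 429, 407]
t=2: [682, 644, 694, 681, 718, 709, 660, 712, 683, 664, 713, 704, 719, 661]
t=3: [597, 612, 627, 610, 618, 650, 623, 644, 615, 627, 644, 643, 621, 609]
t=4: [680, 675, 685, 682, 692, 687, 676, 694, 681, 679, 694, 686, 694, 674]
t=5: [621, 626, 633, 627, 629, 637, 631, 637, 625, 633, 637, 636, 631, 625]
t=6: [679, 678, 680, 679, 682, 681, 677, 684, 679, 678, 684, 680, 684, 677]
t=7: [632, 634, 636, 634, 635, 637, 636, 637, 633, 636, 637, 637, 635, 634]
t=8: [676, 676, 676, 676, 677, 676, 676, 678, 676, 676, 678, 676, 678, 676]
t=9: [638, 639, 639, 639, 639, 640, 640, 639, 638, 640, 639, 640, 639, 639]
t=10: [674, 674, 673, 673, 674, 673, 673, 674, 674, 673, 674, 673, 674, 673]
t=11: [642, 642, 642, 642, 642, 642, 643, 642, 642, 643, 642, 643, 642, 642]
t=12: [672, 672, 671, 671, 672, 671, 671, 672, 672, 671, 672, 671, 672, 671]
t=13: [644, 644, 644, 644, 644, 644, 645, 644, 644, 645, 644, 645, 644, 644]
t=14: [670, 670, 669, 669, 670, 669, 669, 670, 670, 669, 670, 669, 670, 669]
t=15: [646, 646, 646, 646, 646, 646, 647, 646, 646, 647, 646, 647, 646, 646]
t=16: [668, 668, 667, 667, 668, 667, 667, 668, 668, 667, 668, 667, 668, 667]
t=17: [648, 648, 648, 648, 648, 648, 649, 648, 648, 649, 648, 649, 648, 648]
t=18: [666, 666, 666, 666, 666, 666, 666, 666, 666, 666, 666, 666, 666, 666]
t=19: [650, 650, 650, 650, 650, 650, 650, 650, 650, 650, 650, 650, 650, 650]
t=20: [665, 665, 665, 665, 665, 665, 665, 665, 665, 665, 665, 665, 665, 665]
t=21: [651, 651, 651, 651, 651, 651, 651, 651, 651, 651, 651, 651, 651, 651]
t=22: [664, 664, 664, 664, 664, 664, 664, 664, 664, 664, 664, 664, 664, 664]
t=23: [652, 652, 652, 652, 652, 652, 652, 652, 652, 652, 652, 652, 652, 652]
t=24: [663, 663, 663, 663, 663, 663, 663, 663, 663, 663, 663, 663, 663, 663]
t=25: [653, 653, 653, 653, 653, 653, 653, 653, 653, 653, 653, 653, 653, 653]
t=26: [662, 662, 662, 662, 662, 662, 662, 662, 662, 662, 662, 662, 662, 662]
t=27: [654, 654, 654, 654, 654, 654, 654, 654, 654, 654, 654, 654, 654, 654]
t=28: [661, 661, 661, 661, 661, 661, 661, 661, 661, 661, 661, 661, 661, 661]
t=29: [655, 655, 655, 655, 655, 655, 655, 655, 655, 655, 655, 655, 655, 655]
t=30: [660, 660, 660, 660, 660, 660, 660, 660, 660, 660, 660, 660, 660, 660]
t=31: [656, 656, 656, 656, 656, 656, 656, 656, 656, 656, 656, 656, 656, 656]
t=32: [659, 659, 659, 659, 659, 659, 659, 659, 659, 659, 659, 659, 659, 659]
t=33: [657, 657, 657, 657, 657, 657, 657, 657, 657, 657, 657, 657, 657, 657]
t=34: [658, 658, 658, 658, 658, 658, 658, 658, 658, 658, 658, 658, 658, 658]
t=35: [658, 658, 658, 658, 658, 658, 658, 658, 658, 658, 658, 658, 658, 658]

Answer: s_3(465) = 658
Key observation: The state at step 34, [658, 658, 658, 658, 658, 658, 658, 658, 658, 658, 658, 658, 658, 658], reappears at step 35: the system is in a cycle of period 1 from step 34 on.  Therefore the state at step 465 equals the state at step 34 + ((465 - 34) mod 1) = 34, which is [658, 658, 658, 658, 658, 658, 658, 658, 658, 658, 658, 658, 658, 658].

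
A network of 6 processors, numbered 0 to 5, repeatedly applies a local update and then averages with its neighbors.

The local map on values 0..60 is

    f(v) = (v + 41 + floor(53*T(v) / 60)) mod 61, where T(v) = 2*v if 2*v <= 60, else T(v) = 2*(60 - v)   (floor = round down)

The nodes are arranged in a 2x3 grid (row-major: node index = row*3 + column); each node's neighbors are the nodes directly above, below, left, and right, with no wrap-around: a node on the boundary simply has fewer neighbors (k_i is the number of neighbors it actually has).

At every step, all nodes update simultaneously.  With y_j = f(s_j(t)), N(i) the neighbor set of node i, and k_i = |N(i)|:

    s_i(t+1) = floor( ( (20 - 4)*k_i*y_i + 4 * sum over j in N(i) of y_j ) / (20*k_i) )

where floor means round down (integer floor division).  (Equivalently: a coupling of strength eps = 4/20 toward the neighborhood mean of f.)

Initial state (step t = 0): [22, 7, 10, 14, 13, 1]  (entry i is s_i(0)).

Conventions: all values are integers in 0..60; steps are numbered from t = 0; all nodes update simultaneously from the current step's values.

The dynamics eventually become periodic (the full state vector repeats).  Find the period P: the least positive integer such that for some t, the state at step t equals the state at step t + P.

Simulating step by step:
t=0: [22, 7, 10, 14, 13, 1]
t=1: [39, 52, 15, 19, 20, 36]
t=2: [52, 44, 27, 34, 37, 52]
t=3: [47, 52, 53, 57, 56, 47]
t=4: [48, 45, 45, 42, 43, 48]
t=5: [49, 51, 50, 52, 52, 49]
t=6: [47, 46, 47, 46, 46, 47]
t=7: [49, 49, 49, 49, 49, 49]
t=8: [48, 48, 48, 48, 48, 48]
t=9: [49, 49, 49, 49, 49, 49]

Answer: 2
Key observation: The state at step 7, [49, 49, 49, 49, 49, 49], reappears at step 9 — and no state repeats earlier — so the cycle the system enters has period 2.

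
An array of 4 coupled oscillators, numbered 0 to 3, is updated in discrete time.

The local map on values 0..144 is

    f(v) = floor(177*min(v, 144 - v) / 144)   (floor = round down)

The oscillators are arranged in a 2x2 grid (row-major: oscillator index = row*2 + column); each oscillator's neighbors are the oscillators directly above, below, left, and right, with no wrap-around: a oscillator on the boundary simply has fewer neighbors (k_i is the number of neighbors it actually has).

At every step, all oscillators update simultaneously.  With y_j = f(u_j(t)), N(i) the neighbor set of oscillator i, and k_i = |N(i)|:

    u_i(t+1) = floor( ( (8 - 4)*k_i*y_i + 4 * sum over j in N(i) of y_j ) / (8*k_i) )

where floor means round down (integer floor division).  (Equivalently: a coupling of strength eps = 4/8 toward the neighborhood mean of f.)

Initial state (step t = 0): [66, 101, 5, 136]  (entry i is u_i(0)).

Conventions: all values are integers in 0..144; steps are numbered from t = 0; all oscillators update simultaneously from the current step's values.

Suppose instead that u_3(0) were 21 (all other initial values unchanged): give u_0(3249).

Answer: u_0(3249) = 86
Key observation: The state at step 7, [87, 87, 87, 87], reappears at step 11: the system is in a cycle of period 4 from step 7 on.  Therefore the state at step 3249 equals the state at step 7 + ((3249 - 7) mod 4) = 9, which is [86, 86, 86, 86].

Derivation:
t=0: [66, 101, 5, 21]
t=1: [55, 52, 29, 27]
t=2: [58, 56, 42, 41]
t=3: [65, 64, 55, 54]
t=4: [75, 75, 69, 69]
t=5: [84, 84, 84, 84]
t=6: [73, 73, 73, 73]
t=7: [87, 87, 87, 87]
t=8: [70, 70, 70, 70]
t=9: [86, 86, 86, 86]
t=10: [71, 71, 71, 71]
t=11: [87, 87, 87, 87]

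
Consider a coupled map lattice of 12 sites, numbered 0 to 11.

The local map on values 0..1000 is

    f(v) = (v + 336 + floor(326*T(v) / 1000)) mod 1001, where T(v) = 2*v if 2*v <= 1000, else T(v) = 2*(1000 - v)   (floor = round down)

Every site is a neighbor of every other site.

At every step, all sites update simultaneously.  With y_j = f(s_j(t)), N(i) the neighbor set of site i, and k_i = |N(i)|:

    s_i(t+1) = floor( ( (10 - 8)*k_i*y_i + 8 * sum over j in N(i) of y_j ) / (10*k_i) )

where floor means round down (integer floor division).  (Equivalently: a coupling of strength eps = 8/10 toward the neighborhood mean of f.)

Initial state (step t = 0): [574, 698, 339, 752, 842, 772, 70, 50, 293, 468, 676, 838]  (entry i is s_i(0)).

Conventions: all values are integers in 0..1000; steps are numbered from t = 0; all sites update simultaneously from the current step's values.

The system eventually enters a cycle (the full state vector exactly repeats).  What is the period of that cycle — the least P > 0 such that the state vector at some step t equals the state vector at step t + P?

Answer: 2
Key observation: The state at step 11, [244, 244, 244, 244, 244, 244, 244, 244, 244, 244, 244, 244], reappears at step 13 — and no state repeats earlier — so the cycle the system enters has period 2.

Derivation:
t=0: [574, 698, 339, 752, 842, 772, 70, 50, 293, 468, 676, 838]
t=1: [343, 348, 433, 350, 354, 351, 376, 372, 423, 333, 347, 354]
t=2: [788, 789, 680, 790, 790, 790, 795, 794, 678, 786, 789, 790]
t=3: [255, 255, 250, 255, 255, 255, 255, 255, 250, 255, 255, 255]
t=4: [755, 755, 754, 755, 755, 755, 755, 755, 754, 755, 755, 755]
t=5: [249, 249, 249, 249, 249, 249, 249, 249, 249, 249, 249, 249]
t=6: [747, 747, 747, 747, 747, 747, 747, 747, 747, 747, 747, 747]
t=7: [246, 246, 246, 246, 246, 246, 246, 246, 246, 246, 246, 246]
t=8: [742, 742, 742, 742, 742, 742, 742, 742, 742, 742, 742, 742]
t=9: [245, 245, 245, 245, 245, 245, 245, 245, 245, 245, 245, 245]
t=10: [740, 740, 740, 740, 740, 740, 740, 740, 740, 740, 740, 740]
t=11: [244, 244, 244, 244, 244, 244, 244, 244, 244, 244, 244, 244]
t=12: [739, 739, 739, 739, 739, 739, 739, 739, 739, 739, 739, 739]
t=13: [244, 244, 244, 244, 244, 244, 244, 244, 244, 244, 244, 244]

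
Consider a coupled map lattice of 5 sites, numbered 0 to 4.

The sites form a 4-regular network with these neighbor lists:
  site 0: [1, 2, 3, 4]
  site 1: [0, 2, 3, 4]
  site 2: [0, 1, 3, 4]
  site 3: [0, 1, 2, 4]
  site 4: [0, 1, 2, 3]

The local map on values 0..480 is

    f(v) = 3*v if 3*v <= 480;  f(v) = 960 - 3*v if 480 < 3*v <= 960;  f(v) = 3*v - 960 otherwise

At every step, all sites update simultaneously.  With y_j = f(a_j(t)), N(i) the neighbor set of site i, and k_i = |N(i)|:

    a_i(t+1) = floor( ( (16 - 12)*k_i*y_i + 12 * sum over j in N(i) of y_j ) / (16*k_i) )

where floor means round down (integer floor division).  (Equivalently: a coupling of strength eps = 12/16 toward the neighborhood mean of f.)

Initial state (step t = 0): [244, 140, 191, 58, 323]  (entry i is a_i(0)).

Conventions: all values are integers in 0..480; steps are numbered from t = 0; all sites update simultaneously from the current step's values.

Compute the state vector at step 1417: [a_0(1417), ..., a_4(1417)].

Answer: [18, 18, 18, 18, 18]
Key observation: The state at step 5, [462, 462, 462, 462, 462], reappears at step 13: the system is in a cycle of period 8 from step 5 on.  Therefore the state at step 1417 equals the state at step 5 + ((1417 - 5) mod 8) = 9, which is [18, 18, 18, 18, 18].

Derivation:
t=0: [244, 140, 191, 58, 323]
t=1: [242, 254, 252, 239, 228]
t=2: [231, 228, 229, 231, 233]
t=3: [268, 269, 269, 268, 268]
t=4: [154, 154, 154, 154, 154]
t=5: [462, 462, 462, 462, 462]
t=6: [426, 426, 426, 426, 426]
t=7: [318, 318, 318, 318, 318]
t=8: [6, 6, 6, 6, 6]
t=9: [18, 18, 18, 18, 18]
t=10: [54, 54, 54, 54, 54]
t=11: [162, 162, 162, 162, 162]
t=12: [474, 474, 474, 474, 474]
t=13: [462, 462, 462, 462, 462]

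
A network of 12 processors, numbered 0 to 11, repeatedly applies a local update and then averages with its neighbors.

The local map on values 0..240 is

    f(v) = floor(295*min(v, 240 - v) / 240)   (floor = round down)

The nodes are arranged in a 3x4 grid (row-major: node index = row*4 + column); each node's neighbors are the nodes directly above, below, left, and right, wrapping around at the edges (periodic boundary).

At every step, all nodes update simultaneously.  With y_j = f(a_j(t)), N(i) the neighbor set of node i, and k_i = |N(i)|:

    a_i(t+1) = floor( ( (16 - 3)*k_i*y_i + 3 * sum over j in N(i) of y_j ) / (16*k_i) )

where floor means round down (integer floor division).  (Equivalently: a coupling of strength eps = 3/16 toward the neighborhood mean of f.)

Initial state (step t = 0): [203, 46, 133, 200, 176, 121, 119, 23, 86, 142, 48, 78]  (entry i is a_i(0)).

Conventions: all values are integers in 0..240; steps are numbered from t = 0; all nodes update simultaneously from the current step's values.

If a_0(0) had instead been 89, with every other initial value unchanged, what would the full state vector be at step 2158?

Simulating step by step:
t=0: [89, 46, 133, 200, 176, 121, 119, 23, 86, 142, 48, 78]
t=1: [102, 69, 120, 56, 81, 137, 135, 40, 104, 114, 71, 88]
t=2: [119, 93, 136, 75, 100, 123, 123, 58, 125, 133, 95, 103]
t=3: [140, 118, 124, 96, 122, 140, 137, 80, 139, 130, 118, 122]
t=4: [124, 142, 140, 119, 139, 124, 126, 104, 126, 134, 143, 140]
t=5: [140, 122, 123, 142, 126, 139, 137, 128, 138, 130, 120, 124]
t=6: [123, 142, 141, 123, 137, 126, 128, 136, 126, 135, 145, 140]
t=7: [140, 122, 122, 140, 128, 137, 134, 127, 138, 129, 118, 123]
t=8: [123, 142, 143, 124, 135, 128, 131, 137, 126, 135, 143, 141]
t=9: [141, 122, 120, 139, 130, 135, 131, 126, 138, 129, 120, 123]
t=10: [123, 142, 145, 126, 133, 130, 134, 138, 126, 136, 145, 141]
t=11: [141, 121, 117, 137, 131, 133, 128, 126, 138, 127, 117, 122]
t=12: [123, 143, 142, 128, 132, 132, 137, 139, 126, 137, 142, 142]
t=13: [140, 121, 121, 135, 132, 130, 125, 124, 138, 126, 120, 121]
t=14: [124, 144, 145, 130, 131, 135, 141, 141, 126, 139, 146, 144]
t=15: [140, 119, 117, 132, 133, 128, 120, 122, 137, 124, 115, 119]
t=16: [124, 144, 142, 133, 131, 137, 145, 143, 127, 141, 141, 144]
t=17: [139, 119, 120, 129, 132, 125, 117, 120, 136, 121, 120, 119]
t=18: [126, 144, 146, 136, 132, 141, 143, 145, 128, 144, 146, 144]
t=19: [137, 119, 115, 126, 131, 121, 118, 117, 135, 118, 115, 119]
t=20: [128, 144, 141, 139, 133, 145, 144, 142, 130, 144, 141, 144]
t=21: [135, 118, 120, 124, 130, 116, 118, 120, 133, 118, 120, 119]
t=22: [130, 144, 146, 142, 135, 142, 145, 146, 132, 144, 146, 145]
t=23: [133, 118, 115, 120, 128, 120, 116, 115, 130, 118, 115, 116]
t=24: [132, 144, 141, 145, 137, 146, 142, 141, 135, 144, 141, 141]
t=25: [130, 118, 120, 117, 125, 116, 119, 120, 128, 118, 120, 121]
t=26: [136, 144, 146, 143, 140, 142, 145, 146, 137, 144, 146, 145]
t=27: [125, 118, 115, 118, 122, 119, 116, 115, 125, 118, 115, 116]
t=28: [141, 144, 141, 144, 144, 145, 142, 141, 141, 144, 141, 142]
t=29: [120, 118, 120, 118, 118, 116, 119, 120, 120, 118, 120, 120]
t=30: [146, 145, 146, 145, 145, 142, 145, 146, 146, 145, 146, 146]
t=31: [115, 116, 115, 115, 116, 119, 116, 115, 115, 116, 115, 115]
t=32: [141, 142, 141, 141, 142, 145, 142, 141, 141, 142, 141, 141]
t=33: [120, 119, 120, 121, 119, 116, 119, 120, 120, 119, 120, 121]
t=34: [146, 145, 146, 146, 145, 142, 145, 146, 146, 145, 146, 146]
t=35: [115, 116, 115, 115, 116, 119, 116, 115, 115, 116, 115, 115]

Answer: [146, 145, 146, 146, 145, 142, 145, 146, 146, 145, 146, 146]
Key observation: The state at step 31, [115, 116, 115, 115, 116, 119, 116, 115, 115, 116, 115, 115], reappears at step 35: the system is in a cycle of period 4 from step 31 on.  Therefore the state at step 2158 equals the state at step 31 + ((2158 - 31) mod 4) = 34, which is [146, 145, 146, 146, 145, 142, 145, 146, 146, 145, 146, 146].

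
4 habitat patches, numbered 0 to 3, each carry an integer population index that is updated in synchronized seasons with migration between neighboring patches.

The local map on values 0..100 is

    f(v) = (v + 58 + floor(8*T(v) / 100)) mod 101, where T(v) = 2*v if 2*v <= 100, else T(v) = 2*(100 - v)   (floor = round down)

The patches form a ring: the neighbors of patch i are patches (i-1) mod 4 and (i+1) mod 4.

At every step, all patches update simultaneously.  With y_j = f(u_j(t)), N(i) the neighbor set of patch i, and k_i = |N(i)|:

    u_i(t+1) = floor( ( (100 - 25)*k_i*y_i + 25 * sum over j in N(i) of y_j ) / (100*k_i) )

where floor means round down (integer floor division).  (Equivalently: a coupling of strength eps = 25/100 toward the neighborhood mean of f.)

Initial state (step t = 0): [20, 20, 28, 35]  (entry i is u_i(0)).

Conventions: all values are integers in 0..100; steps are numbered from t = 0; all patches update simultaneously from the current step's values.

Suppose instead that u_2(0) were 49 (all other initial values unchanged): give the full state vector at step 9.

Simulating step by step:
t=0: [20, 20, 49, 35]
t=1: [83, 72, 32, 85]
t=2: [41, 41, 80, 50]
t=3: [5, 8, 32, 16]
t=4: [65, 70, 89, 76]
t=5: [28, 32, 43, 36]
t=6: [91, 83, 28, 86]
t=7: [47, 48, 78, 51]
t=8: [11, 15, 31, 17]
t=9: [71, 76, 88, 78]

Answer: [71, 76, 88, 78]
Key observation: This trace re-runs the system from the modified initial state.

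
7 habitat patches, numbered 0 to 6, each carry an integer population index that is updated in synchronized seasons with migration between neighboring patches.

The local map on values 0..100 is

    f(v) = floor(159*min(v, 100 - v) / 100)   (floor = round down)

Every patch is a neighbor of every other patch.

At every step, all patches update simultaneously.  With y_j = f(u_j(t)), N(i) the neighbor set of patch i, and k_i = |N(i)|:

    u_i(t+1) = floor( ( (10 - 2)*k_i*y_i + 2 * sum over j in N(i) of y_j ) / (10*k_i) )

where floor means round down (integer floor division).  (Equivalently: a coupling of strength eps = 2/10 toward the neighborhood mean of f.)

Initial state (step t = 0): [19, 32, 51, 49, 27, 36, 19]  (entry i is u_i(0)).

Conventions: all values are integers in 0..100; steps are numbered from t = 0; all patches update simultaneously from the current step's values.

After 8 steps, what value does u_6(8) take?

Answer: u_6(8) = 45

Derivation:
t=0: [19, 32, 51, 49, 27, 36, 19]
t=1: [35, 50, 71, 71, 44, 55, 35]
t=2: [56, 74, 49, 49, 66, 68, 56]
t=3: [67, 46, 73, 73, 55, 52, 67]
t=4: [53, 69, 45, 45, 68, 71, 53]
t=5: [71, 52, 68, 68, 52, 49, 71]
t=6: [49, 72, 52, 52, 72, 73, 49]
t=7: [73, 48, 72, 72, 48, 46, 73]
t=8: [45, 71, 46, 46, 71, 69, 45]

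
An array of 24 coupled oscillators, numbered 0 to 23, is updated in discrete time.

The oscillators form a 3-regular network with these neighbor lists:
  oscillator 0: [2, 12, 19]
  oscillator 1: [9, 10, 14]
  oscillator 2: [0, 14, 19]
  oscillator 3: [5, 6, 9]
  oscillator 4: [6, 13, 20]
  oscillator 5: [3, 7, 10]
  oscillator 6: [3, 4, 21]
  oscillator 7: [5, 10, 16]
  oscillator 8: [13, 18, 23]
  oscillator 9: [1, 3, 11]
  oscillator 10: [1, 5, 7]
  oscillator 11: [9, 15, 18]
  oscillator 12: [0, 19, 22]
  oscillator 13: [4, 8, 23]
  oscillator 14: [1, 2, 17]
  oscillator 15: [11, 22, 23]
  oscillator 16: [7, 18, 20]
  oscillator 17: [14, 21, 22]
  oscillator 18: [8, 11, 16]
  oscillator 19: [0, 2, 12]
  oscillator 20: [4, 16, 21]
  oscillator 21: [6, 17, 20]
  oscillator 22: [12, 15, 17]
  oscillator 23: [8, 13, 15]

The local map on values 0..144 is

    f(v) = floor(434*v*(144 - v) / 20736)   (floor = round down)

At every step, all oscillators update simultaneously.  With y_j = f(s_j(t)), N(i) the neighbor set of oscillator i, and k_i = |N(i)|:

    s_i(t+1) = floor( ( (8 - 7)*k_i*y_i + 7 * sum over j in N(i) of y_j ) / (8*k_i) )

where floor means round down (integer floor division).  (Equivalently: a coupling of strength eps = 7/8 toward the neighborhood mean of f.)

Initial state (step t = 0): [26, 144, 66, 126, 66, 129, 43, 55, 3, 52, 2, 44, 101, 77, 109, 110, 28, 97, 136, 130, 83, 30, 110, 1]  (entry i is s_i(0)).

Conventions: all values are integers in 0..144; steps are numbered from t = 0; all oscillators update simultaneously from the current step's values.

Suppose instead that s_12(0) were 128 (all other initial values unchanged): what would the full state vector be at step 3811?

Simulating step by step:
t=0: [26, 144, 66, 126, 66, 129, 43, 55, 3, 52, 2, 44, 128, 77, 109, 110, 28, 97, 136, 130, 83, 30, 110, 1]
t=1: [62, 53, 66, 72, 101, 49, 76, 45, 39, 53, 42, 69, 57, 47, 68, 59, 75, 78, 51, 66, 84, 93, 72, 56]
t=2: [105, 99, 107, 102, 101, 96, 100, 97, 97, 104, 95, 101, 106, 92, 105, 106, 100, 105, 100, 105, 99, 105, 105, 95]
t=3: [83, 90, 84, 91, 94, 93, 88, 95, 96, 90, 94, 87, 84, 94, 86, 89, 93, 85, 92, 83, 89, 89, 84, 93]
t=4: [105, 101, 104, 100, 100, 98, 100, 98, 98, 101, 98, 101, 105, 97, 103, 102, 99, 103, 99, 105, 99, 102, 103, 98]
t=5: [85, 90, 86, 92, 93, 93, 91, 93, 94, 90, 92, 90, 85, 93, 88, 90, 93, 88, 92, 85, 91, 90, 87, 92]
t=6: [104, 101, 103, 100, 99, 99, 100, 99, 99, 100, 99, 100, 103, 99, 102, 101, 99, 102, 99, 104, 99, 101, 102, 99]
t=7: [87, 91, 87, 92, 92, 92, 91, 93, 93, 91, 92, 91, 87, 93, 89, 91, 93, 89, 92, 87, 92, 91, 89, 92]
t=8: [103, 100, 102, 100, 99, 99, 100, 99, 99, 100, 99, 100, 102, 99, 101, 100, 99, 101, 99, 103, 99, 100, 101, 99]
t=9: [88, 91, 88, 92, 92, 92, 92, 93, 93, 92, 92, 92, 88, 93, 90, 91, 93, 90, 92, 88, 92, 91, 90, 92]
t=10: [103, 100, 102, 100, 99, 99, 100, 99, 99, 100, 99, 100, 102, 99, 101, 100, 99, 100, 99, 103, 99, 100, 101, 99]
t=11: [88, 91, 88, 92, 92, 92, 92, 93, 93, 92, 92, 92, 88, 93, 90, 91, 93, 90, 92, 88, 92, 92, 90, 92]
t=12: [103, 100, 102, 100, 99, 99, 100, 99, 99, 100, 99, 100, 102, 99, 101, 100, 99, 100, 99, 103, 99, 100, 101, 99]

Answer: [88, 91, 88, 92, 92, 92, 92, 93, 93, 92, 92, 92, 88, 93, 90, 91, 93, 90, 92, 88, 92, 92, 90, 92]
Key observation: The state at step 10, [103, 100, 102, 100, 99, 99, 100, 99, 99, 100, 99, 100, 102, 99, 101, 100, 99, 100, 99, 103, 99, 100, 101, 99], reappears at step 12: the system is in a cycle of period 2 from step 10 on.  Therefore the state at step 3811 equals the state at step 10 + ((3811 - 10) mod 2) = 11, which is [88, 91, 88, 92, 92, 92, 92, 93, 93, 92, 92, 92, 88, 93, 90, 91, 93, 90, 92, 88, 92, 92, 90, 92].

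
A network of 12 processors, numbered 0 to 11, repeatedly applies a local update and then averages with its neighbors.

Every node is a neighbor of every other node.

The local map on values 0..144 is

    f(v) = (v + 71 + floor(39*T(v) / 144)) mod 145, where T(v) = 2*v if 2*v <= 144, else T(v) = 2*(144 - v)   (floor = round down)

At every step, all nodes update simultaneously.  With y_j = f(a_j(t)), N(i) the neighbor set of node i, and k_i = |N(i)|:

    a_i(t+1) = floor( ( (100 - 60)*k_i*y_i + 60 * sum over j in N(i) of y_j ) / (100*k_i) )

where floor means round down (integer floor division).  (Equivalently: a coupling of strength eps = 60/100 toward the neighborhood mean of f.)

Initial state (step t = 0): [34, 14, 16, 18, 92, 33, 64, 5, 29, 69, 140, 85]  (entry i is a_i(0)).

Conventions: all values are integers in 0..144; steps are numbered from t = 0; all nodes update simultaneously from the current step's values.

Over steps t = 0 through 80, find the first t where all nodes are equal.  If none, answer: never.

Answer: 5
Key observation: Synchronization is absorbing here: once all nodes are equal they stay equal, and step 5 is the first all-equal step.

Derivation:
t=0: [34, 14, 16, 18, 92, 33, 64, 5, 29, 69, 140, 85]  (not all equal)
t=1: [93, 82, 83, 84, 66, 92, 59, 77, 90, 62, 74, 65]  (not all equal)
t=2: [39, 37, 37, 37, 32, 39, 28, 36, 38, 30, 36, 32]  (not all equal)
t=3: [126, 125, 125, 125, 123, 126, 121, 125, 126, 122, 125, 123]  (not all equal)
t=4: [60, 60, 60, 60, 60, 60, 59, 60, 60, 59, 60, 60]  (not all equal)
t=5: [17, 17, 17, 17, 17, 17, 17, 17, 17, 17, 17, 17]  (all equal)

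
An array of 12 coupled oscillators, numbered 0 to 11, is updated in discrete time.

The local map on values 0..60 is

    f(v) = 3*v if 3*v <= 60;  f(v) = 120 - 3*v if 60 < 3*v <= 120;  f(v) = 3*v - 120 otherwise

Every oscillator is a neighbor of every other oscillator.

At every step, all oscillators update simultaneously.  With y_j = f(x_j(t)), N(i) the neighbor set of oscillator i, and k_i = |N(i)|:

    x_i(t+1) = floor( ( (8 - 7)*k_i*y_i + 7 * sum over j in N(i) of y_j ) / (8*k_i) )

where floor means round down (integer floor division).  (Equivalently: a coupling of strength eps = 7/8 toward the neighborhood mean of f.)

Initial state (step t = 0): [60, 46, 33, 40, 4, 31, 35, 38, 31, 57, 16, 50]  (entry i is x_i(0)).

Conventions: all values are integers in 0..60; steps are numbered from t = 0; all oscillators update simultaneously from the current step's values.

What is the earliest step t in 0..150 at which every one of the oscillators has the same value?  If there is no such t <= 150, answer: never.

Answer: 2
Key observation: Synchronization is absorbing here: once all oscillators are equal they stay equal, and step 2 is the first all-equal step.

Derivation:
t=0: [60, 46, 33, 40, 4, 31, 35, 38, 31, 57, 16, 50]  (not all equal)
t=1: [27, 25, 26, 25, 25, 26, 25, 25, 26, 27, 27, 26]  (not all equal)
t=2: [42, 42, 42, 42, 42, 42, 42, 42, 42, 42, 42, 42]  (all equal)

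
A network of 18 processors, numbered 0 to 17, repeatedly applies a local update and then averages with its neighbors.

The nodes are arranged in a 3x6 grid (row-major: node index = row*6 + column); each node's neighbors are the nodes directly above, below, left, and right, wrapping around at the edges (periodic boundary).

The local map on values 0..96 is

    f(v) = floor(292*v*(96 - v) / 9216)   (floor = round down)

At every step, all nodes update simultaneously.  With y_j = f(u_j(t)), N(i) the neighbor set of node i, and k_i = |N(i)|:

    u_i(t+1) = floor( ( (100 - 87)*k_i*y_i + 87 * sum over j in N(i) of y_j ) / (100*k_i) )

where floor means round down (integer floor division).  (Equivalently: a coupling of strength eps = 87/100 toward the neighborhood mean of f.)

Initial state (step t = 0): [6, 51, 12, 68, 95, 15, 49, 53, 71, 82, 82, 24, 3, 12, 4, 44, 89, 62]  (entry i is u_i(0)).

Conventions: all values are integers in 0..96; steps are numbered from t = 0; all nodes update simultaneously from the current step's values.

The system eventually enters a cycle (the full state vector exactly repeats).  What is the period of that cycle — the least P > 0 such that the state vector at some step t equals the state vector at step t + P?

Answer: 2
Key observation: The state at step 6, [69, 69, 69, 69, 68, 69, 69, 69, 69, 68, 68, 68, 69, 69, 69, 69, 68, 69], reappears at step 8 — and no state repeats earlier — so the cycle the system enters has period 2.

Derivation:
t=0: [6, 51, 12, 68, 95, 15, 49, 53, 71, 82, 82, 24, 3, 12, 4, 44, 89, 62]
t=1: [43, 42, 47, 38, 33, 35, 42, 59, 39, 53, 29, 53, 41, 39, 42, 36, 40, 34]
t=2: [70, 70, 70, 69, 66, 68, 71, 70, 70, 67, 68, 66, 69, 70, 70, 70, 65, 69]
t=3: [57, 57, 57, 59, 60, 60, 58, 56, 57, 58, 61, 59, 57, 57, 57, 59, 59, 60]
t=4: [69, 70, 69, 69, 68, 68, 69, 69, 69, 68, 68, 68, 69, 70, 69, 69, 68, 68]
t=5: [58, 58, 58, 59, 59, 59, 59, 58, 59, 59, 60, 59, 58, 58, 58, 59, 59, 59]
t=6: [69, 69, 69, 69, 68, 69, 69, 69, 69, 68, 68, 68, 69, 69, 69, 69, 68, 69]
t=7: [59, 59, 59, 59, 59, 59, 59, 59, 59, 59, 60, 59, 59, 59, 59, 59, 59, 59]
t=8: [69, 69, 69, 69, 68, 69, 69, 69, 69, 68, 68, 68, 69, 69, 69, 69, 68, 69]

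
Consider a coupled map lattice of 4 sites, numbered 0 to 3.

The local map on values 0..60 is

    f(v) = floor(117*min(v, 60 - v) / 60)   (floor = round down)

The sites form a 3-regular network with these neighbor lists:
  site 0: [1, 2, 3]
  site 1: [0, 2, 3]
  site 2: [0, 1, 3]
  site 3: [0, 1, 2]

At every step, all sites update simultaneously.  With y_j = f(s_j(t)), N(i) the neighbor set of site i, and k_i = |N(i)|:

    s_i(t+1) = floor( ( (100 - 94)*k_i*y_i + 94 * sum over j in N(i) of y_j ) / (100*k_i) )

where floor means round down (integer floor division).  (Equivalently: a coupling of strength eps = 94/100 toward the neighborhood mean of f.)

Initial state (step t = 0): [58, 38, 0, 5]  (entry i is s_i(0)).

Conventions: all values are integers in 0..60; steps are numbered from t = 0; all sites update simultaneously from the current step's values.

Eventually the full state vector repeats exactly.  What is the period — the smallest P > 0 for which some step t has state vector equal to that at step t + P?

Simulating step by step:
t=0: [58, 38, 0, 5]
t=1: [16, 6, 16, 14]
t=2: [23, 28, 23, 24]
t=3: [47, 45, 47, 47]
t=4: [26, 25, 26, 26]
t=5: [49, 49, 49, 49]
t=6: [21, 21, 21, 21]
t=7: [40, 40, 40, 40]
t=8: [39, 39, 39, 39]
t=9: [40, 40, 40, 40]

Answer: 2
Key observation: The state at step 7, [40, 40, 40, 40], reappears at step 9 — and no state repeats earlier — so the cycle the system enters has period 2.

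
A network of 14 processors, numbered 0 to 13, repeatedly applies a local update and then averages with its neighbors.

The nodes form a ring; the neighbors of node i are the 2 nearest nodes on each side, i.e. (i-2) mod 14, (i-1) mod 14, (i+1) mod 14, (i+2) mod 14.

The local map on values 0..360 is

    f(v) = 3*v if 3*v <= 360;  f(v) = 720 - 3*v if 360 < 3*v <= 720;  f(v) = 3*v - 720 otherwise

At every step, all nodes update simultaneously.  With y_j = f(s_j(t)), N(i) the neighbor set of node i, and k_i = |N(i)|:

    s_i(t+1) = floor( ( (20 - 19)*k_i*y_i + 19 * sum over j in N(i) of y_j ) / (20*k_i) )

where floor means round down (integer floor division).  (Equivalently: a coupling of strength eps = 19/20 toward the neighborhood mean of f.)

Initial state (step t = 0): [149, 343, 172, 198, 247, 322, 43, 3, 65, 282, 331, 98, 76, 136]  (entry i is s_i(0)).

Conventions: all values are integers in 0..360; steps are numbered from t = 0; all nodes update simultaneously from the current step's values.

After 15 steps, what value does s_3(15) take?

Simulating step by step:
t=0: [149, 343, 172, 198, 247, 322, 43, 3, 65, 282, 331, 98, 76, 136]
t=1: [263, 232, 183, 191, 168, 79, 118, 165, 137, 189, 213, 237, 285, 277]
t=2: [108, 119, 116, 161, 226, 235, 252, 261, 208, 155, 147, 114, 70, 61]
t=3: [276, 277, 245, 192, 153, 90, 53, 98, 155, 198, 228, 237, 278, 301]
t=4: [105, 112, 148, 163, 152, 217, 264, 207, 158, 147, 121, 109, 85, 90]
t=5: [285, 276, 285, 235, 167, 161, 164, 163, 203, 258, 280, 292, 314, 306]
t=6: [164, 120, 120, 166, 157, 176, 200, 161, 155, 149, 134, 148, 155, 157]
t=7: [302, 269, 269, 286, 224, 206, 227, 211, 237, 271, 267, 273, 267, 278]
t=8: [96, 129, 113, 83, 89, 79, 60, 62, 71, 70, 71, 92, 118, 113]
t=9: [338, 305, 286, 291, 252, 221, 223, 208, 198, 221, 260, 278, 282, 314]
t=10: [176, 201, 167, 108, 96, 82, 77, 73, 69, 96, 103, 116, 170, 184]
t=11: [179, 220, 229, 222, 256, 264, 239, 241, 259, 271, 265, 248, 252, 214]
t=12: [58, 85, 83, 53, 40, 29, 42, 53, 44, 42, 53, 68, 87, 75]
t=13: [243, 204, 180, 176, 153, 138, 124, 119, 141, 161, 179, 193, 194, 223]
t=14: [113, 108, 144, 212, 256, 290, 307, 300, 282, 244, 202, 151, 98, 96]
t=15: [300, 253, 203, 196, 174, 129, 129, 125, 126, 163, 171, 181, 254, 305]

Answer: s_3(15) = 196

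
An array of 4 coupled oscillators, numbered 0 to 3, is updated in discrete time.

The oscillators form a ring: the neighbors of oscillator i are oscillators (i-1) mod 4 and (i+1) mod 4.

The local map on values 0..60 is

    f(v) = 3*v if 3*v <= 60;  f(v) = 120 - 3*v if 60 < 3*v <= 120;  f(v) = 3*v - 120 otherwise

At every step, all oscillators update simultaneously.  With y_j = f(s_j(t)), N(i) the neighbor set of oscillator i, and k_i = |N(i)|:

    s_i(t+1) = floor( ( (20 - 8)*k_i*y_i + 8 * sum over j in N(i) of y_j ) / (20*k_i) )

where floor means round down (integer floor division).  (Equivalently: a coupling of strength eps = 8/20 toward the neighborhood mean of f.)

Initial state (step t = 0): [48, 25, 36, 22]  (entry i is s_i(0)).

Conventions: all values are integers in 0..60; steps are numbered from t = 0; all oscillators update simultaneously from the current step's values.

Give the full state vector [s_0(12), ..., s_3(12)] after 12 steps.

Simulating step by step:
t=0: [48, 25, 36, 22]
t=1: [34, 34, 27, 39]
t=2: [15, 22, 27, 13]
t=3: [45, 49, 42, 40]
t=4: [14, 20, 9, 4]
t=5: [39, 49, 30, 21]
t=6: [18, 22, 34, 40]
t=7: [43, 46, 21, 14]
t=8: [17, 24, 46, 38]
t=9: [41, 42, 21, 17]
t=10: [13, 15, 45, 42]
t=11: [33, 37, 19, 14]
t=12: [22, 21, 44, 40]

Answer: [22, 21, 44, 40]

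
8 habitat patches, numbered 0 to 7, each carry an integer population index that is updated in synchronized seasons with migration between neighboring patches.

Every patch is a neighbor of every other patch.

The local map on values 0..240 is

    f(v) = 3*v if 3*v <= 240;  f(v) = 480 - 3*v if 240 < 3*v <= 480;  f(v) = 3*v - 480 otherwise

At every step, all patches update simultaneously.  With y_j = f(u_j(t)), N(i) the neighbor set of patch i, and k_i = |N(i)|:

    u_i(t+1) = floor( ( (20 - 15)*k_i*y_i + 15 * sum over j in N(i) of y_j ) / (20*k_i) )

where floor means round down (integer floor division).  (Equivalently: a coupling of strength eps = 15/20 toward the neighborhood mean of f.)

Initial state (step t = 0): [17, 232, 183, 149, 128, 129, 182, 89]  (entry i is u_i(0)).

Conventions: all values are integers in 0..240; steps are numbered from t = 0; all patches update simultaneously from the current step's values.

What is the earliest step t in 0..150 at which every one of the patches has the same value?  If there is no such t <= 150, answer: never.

Simulating step by step:
t=0: [17, 232, 183, 149, 128, 129, 182, 89]  (not all equal)
t=1: [96, 120, 99, 94, 103, 102, 99, 120]  (not all equal)
t=2: [171, 160, 169, 171, 168, 168, 169, 160]  (not all equal)
t=3: [22, 18, 21, 22, 21, 21, 21, 18]  (not all equal)
t=4: [62, 60, 61, 62, 61, 61, 61, 60]  (not all equal)
t=5: [183, 182, 183, 183, 183, 183, 183, 182]  (not all equal)
t=6: [68, 67, 68, 68, 68, 68, 68, 67]  (not all equal)
t=7: [203, 202, 203, 203, 203, 203, 203, 202]  (not all equal)
t=8: [128, 127, 128, 128, 128, 128, 128, 127]  (not all equal)
t=9: [96, 97, 96, 96, 96, 96, 96, 97]  (not all equal)
t=10: [191, 190, 191, 191, 191, 191, 191, 190]  (not all equal)
t=11: [92, 91, 92, 92, 92, 92, 92, 91]  (not all equal)
t=12: [204, 205, 204, 204, 204, 204, 204, 205]  (not all equal)
t=13: [132, 133, 132, 132, 132, 132, 132, 133]  (not all equal)
t=14: [83, 82, 83, 83, 83, 83, 83, 82]  (not all equal)
t=15: [231, 232, 231, 231, 231, 231, 231, 232]  (not all equal)
t=16: [213, 214, 213, 213, 213, 213, 213, 214]  (not all equal)
t=17: [159, 160, 159, 159, 159, 159, 159, 160]  (not all equal)
t=18: [2, 1, 2, 2, 2, 2, 2, 1]  (not all equal)
t=19: [5, 4, 5, 5, 5, 5, 5, 4]  (not all equal)
t=20: [14, 13, 14, 14, 14, 14, 14, 13]  (not all equal)
t=21: [41, 40, 41, 41, 41, 41, 41, 40]  (not all equal)
t=22: [122, 121, 122, 122, 122, 122, 122, 121]  (not all equal)
t=23: [114, 115, 114, 114, 114, 114, 114, 115]  (not all equal)
t=24: [137, 136, 137, 137, 137, 137, 137, 136]  (not all equal)
t=25: [69, 70, 69, 69, 69, 69, 69, 70]  (not all equal)
t=26: [207, 208, 207, 207, 207, 207, 207, 208]  (not all equal)
t=27: [141, 142, 141, 141, 141, 141, 141, 142]  (not all equal)
t=28: [56, 55, 56, 56, 56, 56, 56, 55]  (not all equal)
t=29: [167, 166, 167, 167, 167, 167, 167, 166]  (not all equal)
t=30: [20, 19, 20, 20, 20, 20, 20, 19]  (not all equal)
t=31: [59, 58, 59, 59, 59, 59, 59, 58]  (not all equal)
t=32: [176, 175, 176, 176, 176, 176, 176, 175]  (not all equal)
t=33: [47, 46, 47, 47, 47, 47, 47, 46]  (not all equal)
t=34: [140, 139, 140, 140, 140, 140, 140, 139]  (not all equal)
t=35: [60, 61, 60, 60, 60, 60, 60, 61]  (not all equal)
t=36: [180, 181, 180, 180, 180, 180, 180, 181]  (not all equal)
t=37: [60, 61, 60, 60, 60, 60, 60, 61]  (not all equal)

Answer: never
Key observation: The state at step 35 reappears at step 37 — the system is in a cycle of period 2 from step 35 on.  No step 0..37 is synchronized, and the cycle repeats forever, so no step up to 150 (or ever) has all patches equal.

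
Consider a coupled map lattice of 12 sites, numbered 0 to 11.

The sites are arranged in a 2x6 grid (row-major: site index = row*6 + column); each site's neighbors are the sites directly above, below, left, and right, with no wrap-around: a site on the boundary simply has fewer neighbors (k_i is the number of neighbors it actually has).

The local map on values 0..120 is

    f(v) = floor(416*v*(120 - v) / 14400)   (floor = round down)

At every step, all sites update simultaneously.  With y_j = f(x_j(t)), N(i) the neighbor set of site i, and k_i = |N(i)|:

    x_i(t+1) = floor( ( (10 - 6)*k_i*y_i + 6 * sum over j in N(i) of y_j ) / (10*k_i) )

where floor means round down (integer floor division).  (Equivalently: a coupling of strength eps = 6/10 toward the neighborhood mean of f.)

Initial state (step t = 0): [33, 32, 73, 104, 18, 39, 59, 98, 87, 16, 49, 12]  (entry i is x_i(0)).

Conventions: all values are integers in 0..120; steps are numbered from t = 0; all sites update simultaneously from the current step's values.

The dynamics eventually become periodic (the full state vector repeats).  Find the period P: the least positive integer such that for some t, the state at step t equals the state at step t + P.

Answer: 2
Key observation: The state at step 8, [102, 102, 102, 102, 102, 102, 102, 102, 102, 102, 102, 102], reappears at step 10 — and no state repeats earlier — so the cycle the system enters has period 2.

Derivation:
t=0: [33, 32, 73, 104, 18, 39, 59, 98, 87, 16, 49, 12]
t=1: [88, 81, 81, 59, 69, 63, 84, 78, 74, 65, 67, 72]
t=2: [85, 89, 94, 100, 102, 101, 87, 92, 96, 101, 101, 101]
t=3: [82, 77, 68, 58, 54, 54, 80, 75, 66, 57, 54, 55]
t=4: [92, 95, 100, 102, 102, 102, 92, 96, 101, 102, 102, 102]
t=5: [72, 66, 58, 53, 53, 53, 71, 65, 57, 53, 53, 53]
t=6: [100, 101, 102, 102, 102, 102, 100, 102, 102, 102, 102, 102]
t=7: [56, 54, 53, 53, 53, 53, 55, 54, 53, 53, 53, 53]
t=8: [102, 102, 102, 102, 102, 102, 102, 102, 102, 102, 102, 102]
t=9: [53, 53, 53, 53, 53, 53, 53, 53, 53, 53, 53, 53]
t=10: [102, 102, 102, 102, 102, 102, 102, 102, 102, 102, 102, 102]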